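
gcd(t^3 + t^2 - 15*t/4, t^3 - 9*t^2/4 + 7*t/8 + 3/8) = t - 3/2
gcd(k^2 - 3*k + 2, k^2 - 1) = k - 1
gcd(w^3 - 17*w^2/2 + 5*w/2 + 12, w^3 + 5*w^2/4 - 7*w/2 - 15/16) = w - 3/2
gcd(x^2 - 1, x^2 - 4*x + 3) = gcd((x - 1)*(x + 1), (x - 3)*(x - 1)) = x - 1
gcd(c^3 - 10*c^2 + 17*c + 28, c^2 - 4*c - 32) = 1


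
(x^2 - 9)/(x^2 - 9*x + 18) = (x + 3)/(x - 6)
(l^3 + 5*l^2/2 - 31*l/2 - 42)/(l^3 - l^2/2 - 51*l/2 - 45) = (2*l^2 - l - 28)/(2*l^2 - 7*l - 30)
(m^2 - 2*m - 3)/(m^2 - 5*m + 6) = (m + 1)/(m - 2)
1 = 1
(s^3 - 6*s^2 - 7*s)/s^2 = s - 6 - 7/s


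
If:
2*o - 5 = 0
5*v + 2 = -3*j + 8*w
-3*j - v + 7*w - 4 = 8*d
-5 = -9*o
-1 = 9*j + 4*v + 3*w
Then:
No Solution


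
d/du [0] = 0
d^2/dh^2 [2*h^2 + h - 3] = 4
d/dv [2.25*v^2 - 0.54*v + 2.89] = 4.5*v - 0.54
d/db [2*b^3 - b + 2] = 6*b^2 - 1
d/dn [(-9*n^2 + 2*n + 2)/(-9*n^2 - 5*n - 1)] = (63*n^2 + 54*n + 8)/(81*n^4 + 90*n^3 + 43*n^2 + 10*n + 1)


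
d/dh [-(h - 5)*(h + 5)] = -2*h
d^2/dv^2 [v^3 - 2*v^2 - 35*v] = 6*v - 4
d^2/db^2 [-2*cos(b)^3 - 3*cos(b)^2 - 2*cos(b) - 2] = 7*cos(b)/2 + 6*cos(2*b) + 9*cos(3*b)/2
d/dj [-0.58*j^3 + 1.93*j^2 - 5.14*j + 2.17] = -1.74*j^2 + 3.86*j - 5.14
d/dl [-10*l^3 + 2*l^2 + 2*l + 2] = -30*l^2 + 4*l + 2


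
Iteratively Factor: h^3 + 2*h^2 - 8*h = (h + 4)*(h^2 - 2*h) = (h - 2)*(h + 4)*(h)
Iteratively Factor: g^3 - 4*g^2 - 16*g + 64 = (g - 4)*(g^2 - 16) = (g - 4)^2*(g + 4)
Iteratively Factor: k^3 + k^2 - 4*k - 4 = (k + 2)*(k^2 - k - 2) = (k + 1)*(k + 2)*(k - 2)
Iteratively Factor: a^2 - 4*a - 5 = (a - 5)*(a + 1)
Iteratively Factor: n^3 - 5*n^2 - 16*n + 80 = (n - 4)*(n^2 - n - 20) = (n - 4)*(n + 4)*(n - 5)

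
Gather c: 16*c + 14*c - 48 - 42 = 30*c - 90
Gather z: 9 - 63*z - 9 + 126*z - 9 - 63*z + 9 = 0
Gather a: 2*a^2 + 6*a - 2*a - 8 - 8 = 2*a^2 + 4*a - 16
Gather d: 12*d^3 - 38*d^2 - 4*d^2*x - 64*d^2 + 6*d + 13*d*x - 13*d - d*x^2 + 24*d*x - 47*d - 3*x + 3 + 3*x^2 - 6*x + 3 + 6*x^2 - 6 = 12*d^3 + d^2*(-4*x - 102) + d*(-x^2 + 37*x - 54) + 9*x^2 - 9*x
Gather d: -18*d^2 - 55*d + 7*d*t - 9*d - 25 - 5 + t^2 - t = -18*d^2 + d*(7*t - 64) + t^2 - t - 30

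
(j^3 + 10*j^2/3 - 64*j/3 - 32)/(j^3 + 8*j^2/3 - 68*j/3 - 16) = (3*j + 4)/(3*j + 2)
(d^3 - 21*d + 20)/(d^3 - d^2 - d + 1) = (d^2 + d - 20)/(d^2 - 1)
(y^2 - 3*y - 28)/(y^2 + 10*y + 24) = (y - 7)/(y + 6)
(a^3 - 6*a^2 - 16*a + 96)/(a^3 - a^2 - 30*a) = (a^2 - 16)/(a*(a + 5))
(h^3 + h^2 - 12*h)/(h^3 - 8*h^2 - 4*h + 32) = h*(h^2 + h - 12)/(h^3 - 8*h^2 - 4*h + 32)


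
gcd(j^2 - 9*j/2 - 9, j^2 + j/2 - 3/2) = j + 3/2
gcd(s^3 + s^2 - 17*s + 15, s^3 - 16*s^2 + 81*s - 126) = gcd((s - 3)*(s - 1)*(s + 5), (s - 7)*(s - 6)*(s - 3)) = s - 3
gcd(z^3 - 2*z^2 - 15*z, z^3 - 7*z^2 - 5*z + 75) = z^2 - 2*z - 15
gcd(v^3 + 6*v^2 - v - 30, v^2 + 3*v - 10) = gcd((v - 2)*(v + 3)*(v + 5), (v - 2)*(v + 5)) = v^2 + 3*v - 10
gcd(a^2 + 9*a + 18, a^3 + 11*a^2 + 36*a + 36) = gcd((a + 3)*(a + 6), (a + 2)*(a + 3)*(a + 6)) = a^2 + 9*a + 18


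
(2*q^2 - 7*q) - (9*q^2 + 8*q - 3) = -7*q^2 - 15*q + 3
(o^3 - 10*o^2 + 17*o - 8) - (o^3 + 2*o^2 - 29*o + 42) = -12*o^2 + 46*o - 50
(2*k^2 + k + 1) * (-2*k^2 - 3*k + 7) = -4*k^4 - 8*k^3 + 9*k^2 + 4*k + 7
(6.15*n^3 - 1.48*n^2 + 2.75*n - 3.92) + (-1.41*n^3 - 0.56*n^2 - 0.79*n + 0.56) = 4.74*n^3 - 2.04*n^2 + 1.96*n - 3.36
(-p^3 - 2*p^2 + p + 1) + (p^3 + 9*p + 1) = -2*p^2 + 10*p + 2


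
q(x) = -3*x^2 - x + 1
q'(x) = -6*x - 1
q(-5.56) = -86.18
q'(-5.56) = 32.36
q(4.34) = -59.85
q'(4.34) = -27.04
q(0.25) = 0.56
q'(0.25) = -2.50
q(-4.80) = -63.32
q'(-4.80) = 27.80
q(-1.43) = -3.70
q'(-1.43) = 7.58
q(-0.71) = 0.20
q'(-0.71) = 3.26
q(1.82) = -10.76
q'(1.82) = -11.92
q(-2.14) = -10.60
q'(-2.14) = 11.84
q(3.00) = -29.00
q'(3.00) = -19.00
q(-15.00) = -659.00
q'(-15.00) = 89.00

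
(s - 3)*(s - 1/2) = s^2 - 7*s/2 + 3/2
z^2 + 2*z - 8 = (z - 2)*(z + 4)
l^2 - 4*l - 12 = (l - 6)*(l + 2)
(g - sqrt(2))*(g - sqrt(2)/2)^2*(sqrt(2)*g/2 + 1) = sqrt(2)*g^4/2 - g^3 - 3*sqrt(2)*g^2/4 + 2*g - sqrt(2)/2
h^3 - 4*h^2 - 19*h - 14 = (h - 7)*(h + 1)*(h + 2)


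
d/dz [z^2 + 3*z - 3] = 2*z + 3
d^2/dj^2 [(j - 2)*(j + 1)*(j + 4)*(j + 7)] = 12*j^2 + 60*j + 30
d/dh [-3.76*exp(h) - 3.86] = -3.76*exp(h)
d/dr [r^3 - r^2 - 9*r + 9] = 3*r^2 - 2*r - 9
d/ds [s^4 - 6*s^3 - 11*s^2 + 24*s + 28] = 4*s^3 - 18*s^2 - 22*s + 24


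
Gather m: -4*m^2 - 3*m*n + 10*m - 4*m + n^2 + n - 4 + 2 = -4*m^2 + m*(6 - 3*n) + n^2 + n - 2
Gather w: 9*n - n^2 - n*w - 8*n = -n^2 - n*w + n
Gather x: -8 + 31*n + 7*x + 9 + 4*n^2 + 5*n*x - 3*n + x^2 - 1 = 4*n^2 + 28*n + x^2 + x*(5*n + 7)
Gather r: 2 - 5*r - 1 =1 - 5*r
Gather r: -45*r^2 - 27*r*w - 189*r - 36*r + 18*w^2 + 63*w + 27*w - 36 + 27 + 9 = -45*r^2 + r*(-27*w - 225) + 18*w^2 + 90*w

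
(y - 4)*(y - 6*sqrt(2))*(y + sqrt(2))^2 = y^4 - 4*sqrt(2)*y^3 - 4*y^3 - 22*y^2 + 16*sqrt(2)*y^2 - 12*sqrt(2)*y + 88*y + 48*sqrt(2)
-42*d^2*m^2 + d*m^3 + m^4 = m^2*(-6*d + m)*(7*d + m)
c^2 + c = c*(c + 1)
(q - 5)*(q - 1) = q^2 - 6*q + 5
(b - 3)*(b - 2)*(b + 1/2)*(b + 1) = b^4 - 7*b^3/2 - b^2 + 13*b/2 + 3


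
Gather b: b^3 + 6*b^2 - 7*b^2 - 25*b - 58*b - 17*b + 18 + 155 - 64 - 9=b^3 - b^2 - 100*b + 100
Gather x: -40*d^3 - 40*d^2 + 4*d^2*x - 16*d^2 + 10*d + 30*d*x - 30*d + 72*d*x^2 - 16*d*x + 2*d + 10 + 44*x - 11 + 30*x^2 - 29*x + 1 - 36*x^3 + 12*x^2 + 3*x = -40*d^3 - 56*d^2 - 18*d - 36*x^3 + x^2*(72*d + 42) + x*(4*d^2 + 14*d + 18)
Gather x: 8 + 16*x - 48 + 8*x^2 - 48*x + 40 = 8*x^2 - 32*x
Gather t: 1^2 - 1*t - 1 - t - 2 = -2*t - 2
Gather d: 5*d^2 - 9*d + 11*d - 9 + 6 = 5*d^2 + 2*d - 3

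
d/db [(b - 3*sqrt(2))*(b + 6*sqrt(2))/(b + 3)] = (b^2 + 6*b + 9*sqrt(2) + 36)/(b^2 + 6*b + 9)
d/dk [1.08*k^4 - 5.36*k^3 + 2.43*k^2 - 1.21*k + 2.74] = 4.32*k^3 - 16.08*k^2 + 4.86*k - 1.21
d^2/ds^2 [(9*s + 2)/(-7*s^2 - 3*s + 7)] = 2*(-(9*s + 2)*(14*s + 3)^2 + (189*s + 41)*(7*s^2 + 3*s - 7))/(7*s^2 + 3*s - 7)^3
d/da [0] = 0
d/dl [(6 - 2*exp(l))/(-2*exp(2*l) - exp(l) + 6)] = 2*(-(exp(l) - 3)*(4*exp(l) + 1) + 2*exp(2*l) + exp(l) - 6)*exp(l)/(2*exp(2*l) + exp(l) - 6)^2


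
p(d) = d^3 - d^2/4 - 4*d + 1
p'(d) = 3*d^2 - d/2 - 4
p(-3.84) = -43.95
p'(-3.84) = 42.16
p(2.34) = 3.08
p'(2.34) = 11.26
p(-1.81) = 1.49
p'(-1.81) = 6.73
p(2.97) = 13.11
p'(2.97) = 20.98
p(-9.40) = -814.07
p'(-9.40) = 265.78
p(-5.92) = -191.56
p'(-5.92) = 104.10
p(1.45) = -2.28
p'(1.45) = 1.58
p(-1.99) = 0.09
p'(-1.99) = 8.88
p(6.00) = 184.00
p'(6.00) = 101.00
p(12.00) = 1645.00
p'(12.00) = 422.00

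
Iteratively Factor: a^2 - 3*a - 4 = (a + 1)*(a - 4)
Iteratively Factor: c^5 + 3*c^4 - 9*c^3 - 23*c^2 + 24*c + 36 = (c - 2)*(c^4 + 5*c^3 + c^2 - 21*c - 18) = (c - 2)*(c + 3)*(c^3 + 2*c^2 - 5*c - 6) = (c - 2)*(c + 1)*(c + 3)*(c^2 + c - 6) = (c - 2)*(c + 1)*(c + 3)^2*(c - 2)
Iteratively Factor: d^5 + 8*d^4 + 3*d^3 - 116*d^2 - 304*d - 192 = (d + 3)*(d^4 + 5*d^3 - 12*d^2 - 80*d - 64) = (d - 4)*(d + 3)*(d^3 + 9*d^2 + 24*d + 16) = (d - 4)*(d + 1)*(d + 3)*(d^2 + 8*d + 16) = (d - 4)*(d + 1)*(d + 3)*(d + 4)*(d + 4)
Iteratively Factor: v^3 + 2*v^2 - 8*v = (v - 2)*(v^2 + 4*v) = (v - 2)*(v + 4)*(v)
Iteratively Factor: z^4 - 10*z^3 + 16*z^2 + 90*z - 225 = (z - 3)*(z^3 - 7*z^2 - 5*z + 75) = (z - 5)*(z - 3)*(z^2 - 2*z - 15) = (z - 5)*(z - 3)*(z + 3)*(z - 5)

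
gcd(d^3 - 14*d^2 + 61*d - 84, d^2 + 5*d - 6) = 1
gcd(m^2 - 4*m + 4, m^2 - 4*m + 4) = m^2 - 4*m + 4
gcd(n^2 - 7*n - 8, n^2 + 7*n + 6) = n + 1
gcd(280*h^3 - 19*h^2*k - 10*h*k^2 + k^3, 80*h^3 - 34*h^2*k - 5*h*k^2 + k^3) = 40*h^2 + 3*h*k - k^2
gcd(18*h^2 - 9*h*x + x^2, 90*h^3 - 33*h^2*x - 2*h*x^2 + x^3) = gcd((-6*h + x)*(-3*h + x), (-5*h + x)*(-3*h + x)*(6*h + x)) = -3*h + x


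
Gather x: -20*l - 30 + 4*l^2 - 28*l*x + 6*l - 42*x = 4*l^2 - 14*l + x*(-28*l - 42) - 30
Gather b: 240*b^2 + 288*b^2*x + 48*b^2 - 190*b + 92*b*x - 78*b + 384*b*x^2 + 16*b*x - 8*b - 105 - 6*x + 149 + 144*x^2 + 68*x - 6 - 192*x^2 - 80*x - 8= b^2*(288*x + 288) + b*(384*x^2 + 108*x - 276) - 48*x^2 - 18*x + 30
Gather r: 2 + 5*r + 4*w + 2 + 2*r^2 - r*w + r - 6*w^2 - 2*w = 2*r^2 + r*(6 - w) - 6*w^2 + 2*w + 4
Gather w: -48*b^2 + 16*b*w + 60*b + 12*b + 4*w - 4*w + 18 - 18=-48*b^2 + 16*b*w + 72*b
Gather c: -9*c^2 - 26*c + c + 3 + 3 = -9*c^2 - 25*c + 6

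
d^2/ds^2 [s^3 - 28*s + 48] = 6*s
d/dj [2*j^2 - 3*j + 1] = 4*j - 3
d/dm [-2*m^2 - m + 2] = -4*m - 1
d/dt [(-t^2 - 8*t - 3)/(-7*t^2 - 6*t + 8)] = 2*(-25*t^2 - 29*t - 41)/(49*t^4 + 84*t^3 - 76*t^2 - 96*t + 64)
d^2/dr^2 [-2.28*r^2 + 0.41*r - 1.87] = -4.56000000000000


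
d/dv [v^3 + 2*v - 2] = 3*v^2 + 2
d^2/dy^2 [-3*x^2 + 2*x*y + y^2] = 2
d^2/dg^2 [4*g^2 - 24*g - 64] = 8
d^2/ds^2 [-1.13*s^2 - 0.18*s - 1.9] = -2.26000000000000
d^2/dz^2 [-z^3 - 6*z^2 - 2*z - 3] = -6*z - 12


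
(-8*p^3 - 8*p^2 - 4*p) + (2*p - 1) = -8*p^3 - 8*p^2 - 2*p - 1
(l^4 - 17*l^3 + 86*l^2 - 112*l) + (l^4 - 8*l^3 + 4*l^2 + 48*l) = 2*l^4 - 25*l^3 + 90*l^2 - 64*l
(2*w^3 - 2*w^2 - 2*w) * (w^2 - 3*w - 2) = 2*w^5 - 8*w^4 + 10*w^2 + 4*w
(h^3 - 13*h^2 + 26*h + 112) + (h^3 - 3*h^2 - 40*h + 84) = 2*h^3 - 16*h^2 - 14*h + 196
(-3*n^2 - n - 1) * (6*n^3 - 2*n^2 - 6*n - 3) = -18*n^5 + 14*n^3 + 17*n^2 + 9*n + 3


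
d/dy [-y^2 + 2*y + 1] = 2 - 2*y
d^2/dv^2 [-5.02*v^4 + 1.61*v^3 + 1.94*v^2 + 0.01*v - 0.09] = -60.24*v^2 + 9.66*v + 3.88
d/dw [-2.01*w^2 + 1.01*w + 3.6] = 1.01 - 4.02*w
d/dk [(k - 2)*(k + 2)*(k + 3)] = 3*k^2 + 6*k - 4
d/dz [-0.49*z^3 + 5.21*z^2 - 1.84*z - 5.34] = -1.47*z^2 + 10.42*z - 1.84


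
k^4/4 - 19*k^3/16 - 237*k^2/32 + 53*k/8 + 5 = (k/4 + 1)*(k - 8)*(k - 5/4)*(k + 1/2)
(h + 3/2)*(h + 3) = h^2 + 9*h/2 + 9/2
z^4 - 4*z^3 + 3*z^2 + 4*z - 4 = (z - 2)^2*(z - 1)*(z + 1)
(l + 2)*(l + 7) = l^2 + 9*l + 14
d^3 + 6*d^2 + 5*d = d*(d + 1)*(d + 5)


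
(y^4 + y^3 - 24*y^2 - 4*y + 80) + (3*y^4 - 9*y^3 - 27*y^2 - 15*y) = 4*y^4 - 8*y^3 - 51*y^2 - 19*y + 80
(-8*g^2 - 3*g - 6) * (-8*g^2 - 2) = 64*g^4 + 24*g^3 + 64*g^2 + 6*g + 12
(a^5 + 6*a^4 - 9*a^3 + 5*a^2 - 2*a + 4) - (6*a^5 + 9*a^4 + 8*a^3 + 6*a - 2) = -5*a^5 - 3*a^4 - 17*a^3 + 5*a^2 - 8*a + 6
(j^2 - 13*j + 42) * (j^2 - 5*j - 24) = j^4 - 18*j^3 + 83*j^2 + 102*j - 1008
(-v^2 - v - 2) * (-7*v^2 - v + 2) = 7*v^4 + 8*v^3 + 13*v^2 - 4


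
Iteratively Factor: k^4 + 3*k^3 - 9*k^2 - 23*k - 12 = (k + 1)*(k^3 + 2*k^2 - 11*k - 12) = (k + 1)^2*(k^2 + k - 12) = (k + 1)^2*(k + 4)*(k - 3)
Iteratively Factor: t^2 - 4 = (t + 2)*(t - 2)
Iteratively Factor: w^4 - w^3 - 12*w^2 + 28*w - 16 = (w - 2)*(w^3 + w^2 - 10*w + 8) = (w - 2)*(w - 1)*(w^2 + 2*w - 8) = (w - 2)^2*(w - 1)*(w + 4)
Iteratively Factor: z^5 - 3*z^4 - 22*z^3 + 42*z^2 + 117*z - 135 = (z + 3)*(z^4 - 6*z^3 - 4*z^2 + 54*z - 45) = (z - 1)*(z + 3)*(z^3 - 5*z^2 - 9*z + 45) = (z - 3)*(z - 1)*(z + 3)*(z^2 - 2*z - 15) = (z - 3)*(z - 1)*(z + 3)^2*(z - 5)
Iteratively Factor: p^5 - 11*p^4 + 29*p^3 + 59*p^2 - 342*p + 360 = (p + 3)*(p^4 - 14*p^3 + 71*p^2 - 154*p + 120) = (p - 4)*(p + 3)*(p^3 - 10*p^2 + 31*p - 30) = (p - 4)*(p - 2)*(p + 3)*(p^2 - 8*p + 15) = (p - 5)*(p - 4)*(p - 2)*(p + 3)*(p - 3)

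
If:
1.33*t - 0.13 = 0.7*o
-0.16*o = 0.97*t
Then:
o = -0.14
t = 0.02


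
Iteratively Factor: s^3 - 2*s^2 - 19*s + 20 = (s - 1)*(s^2 - s - 20) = (s - 5)*(s - 1)*(s + 4)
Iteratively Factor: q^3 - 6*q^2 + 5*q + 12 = (q - 3)*(q^2 - 3*q - 4) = (q - 4)*(q - 3)*(q + 1)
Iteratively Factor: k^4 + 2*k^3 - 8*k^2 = (k)*(k^3 + 2*k^2 - 8*k) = k^2*(k^2 + 2*k - 8) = k^2*(k - 2)*(k + 4)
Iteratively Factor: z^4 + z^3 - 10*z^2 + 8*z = (z + 4)*(z^3 - 3*z^2 + 2*z) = (z - 2)*(z + 4)*(z^2 - z) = z*(z - 2)*(z + 4)*(z - 1)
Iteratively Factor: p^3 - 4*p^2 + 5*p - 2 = (p - 2)*(p^2 - 2*p + 1) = (p - 2)*(p - 1)*(p - 1)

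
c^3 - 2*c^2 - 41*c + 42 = (c - 7)*(c - 1)*(c + 6)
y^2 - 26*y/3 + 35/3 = (y - 7)*(y - 5/3)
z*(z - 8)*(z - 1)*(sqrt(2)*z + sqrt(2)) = sqrt(2)*z^4 - 8*sqrt(2)*z^3 - sqrt(2)*z^2 + 8*sqrt(2)*z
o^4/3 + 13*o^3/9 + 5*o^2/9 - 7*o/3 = o*(o/3 + 1)*(o - 1)*(o + 7/3)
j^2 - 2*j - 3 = (j - 3)*(j + 1)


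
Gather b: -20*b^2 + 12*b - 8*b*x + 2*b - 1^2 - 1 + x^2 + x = -20*b^2 + b*(14 - 8*x) + x^2 + x - 2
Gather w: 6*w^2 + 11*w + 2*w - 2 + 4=6*w^2 + 13*w + 2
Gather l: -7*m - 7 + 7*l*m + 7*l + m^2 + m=l*(7*m + 7) + m^2 - 6*m - 7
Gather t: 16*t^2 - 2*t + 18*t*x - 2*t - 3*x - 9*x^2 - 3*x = 16*t^2 + t*(18*x - 4) - 9*x^2 - 6*x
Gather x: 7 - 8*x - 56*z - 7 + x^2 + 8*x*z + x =x^2 + x*(8*z - 7) - 56*z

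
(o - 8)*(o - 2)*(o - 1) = o^3 - 11*o^2 + 26*o - 16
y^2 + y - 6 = (y - 2)*(y + 3)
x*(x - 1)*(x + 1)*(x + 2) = x^4 + 2*x^3 - x^2 - 2*x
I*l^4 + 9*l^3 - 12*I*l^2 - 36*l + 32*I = (l - 2)*(l + 2)*(l - 8*I)*(I*l + 1)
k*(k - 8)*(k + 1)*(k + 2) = k^4 - 5*k^3 - 22*k^2 - 16*k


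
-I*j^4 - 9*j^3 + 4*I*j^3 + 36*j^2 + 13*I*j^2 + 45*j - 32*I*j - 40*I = (j - 5)*(j - 8*I)*(j - I)*(-I*j - I)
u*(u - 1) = u^2 - u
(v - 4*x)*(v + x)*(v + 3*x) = v^3 - 13*v*x^2 - 12*x^3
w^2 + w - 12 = (w - 3)*(w + 4)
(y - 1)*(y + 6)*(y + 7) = y^3 + 12*y^2 + 29*y - 42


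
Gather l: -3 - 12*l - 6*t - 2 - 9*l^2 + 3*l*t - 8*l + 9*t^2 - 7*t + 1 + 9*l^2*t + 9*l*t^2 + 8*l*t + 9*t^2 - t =l^2*(9*t - 9) + l*(9*t^2 + 11*t - 20) + 18*t^2 - 14*t - 4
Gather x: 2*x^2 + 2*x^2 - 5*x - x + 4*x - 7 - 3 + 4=4*x^2 - 2*x - 6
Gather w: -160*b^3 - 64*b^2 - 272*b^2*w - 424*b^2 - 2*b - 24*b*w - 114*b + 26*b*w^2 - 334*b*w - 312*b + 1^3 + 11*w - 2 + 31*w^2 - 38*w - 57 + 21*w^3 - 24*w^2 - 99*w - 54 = -160*b^3 - 488*b^2 - 428*b + 21*w^3 + w^2*(26*b + 7) + w*(-272*b^2 - 358*b - 126) - 112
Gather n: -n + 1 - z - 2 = -n - z - 1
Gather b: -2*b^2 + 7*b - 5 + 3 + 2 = -2*b^2 + 7*b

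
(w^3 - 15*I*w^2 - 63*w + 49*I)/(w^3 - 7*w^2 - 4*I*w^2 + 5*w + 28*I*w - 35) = (w^3 - 15*I*w^2 - 63*w + 49*I)/(w^3 - w^2*(7 + 4*I) + w*(5 + 28*I) - 35)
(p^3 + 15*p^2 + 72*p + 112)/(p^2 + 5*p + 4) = (p^2 + 11*p + 28)/(p + 1)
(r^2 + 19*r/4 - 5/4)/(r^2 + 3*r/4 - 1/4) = (r + 5)/(r + 1)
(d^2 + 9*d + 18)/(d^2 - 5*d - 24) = (d + 6)/(d - 8)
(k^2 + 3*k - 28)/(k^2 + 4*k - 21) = (k - 4)/(k - 3)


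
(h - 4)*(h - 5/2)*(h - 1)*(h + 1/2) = h^4 - 7*h^3 + 51*h^2/4 - 7*h/4 - 5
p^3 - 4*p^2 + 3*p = p*(p - 3)*(p - 1)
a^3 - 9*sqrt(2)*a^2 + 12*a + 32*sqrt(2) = (a - 8*sqrt(2))*(a - 2*sqrt(2))*(a + sqrt(2))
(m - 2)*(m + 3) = m^2 + m - 6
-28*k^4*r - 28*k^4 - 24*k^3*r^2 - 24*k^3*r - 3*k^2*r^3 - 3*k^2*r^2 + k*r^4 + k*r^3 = (-7*k + r)*(2*k + r)^2*(k*r + k)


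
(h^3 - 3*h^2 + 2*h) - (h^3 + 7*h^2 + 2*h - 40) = 40 - 10*h^2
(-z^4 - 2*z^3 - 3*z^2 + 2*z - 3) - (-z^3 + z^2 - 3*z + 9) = -z^4 - z^3 - 4*z^2 + 5*z - 12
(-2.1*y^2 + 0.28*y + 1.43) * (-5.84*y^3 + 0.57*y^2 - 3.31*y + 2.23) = 12.264*y^5 - 2.8322*y^4 - 1.2406*y^3 - 4.7947*y^2 - 4.1089*y + 3.1889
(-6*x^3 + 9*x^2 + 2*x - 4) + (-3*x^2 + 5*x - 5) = -6*x^3 + 6*x^2 + 7*x - 9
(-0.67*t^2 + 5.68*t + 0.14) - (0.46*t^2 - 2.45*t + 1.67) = -1.13*t^2 + 8.13*t - 1.53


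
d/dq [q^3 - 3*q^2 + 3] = 3*q*(q - 2)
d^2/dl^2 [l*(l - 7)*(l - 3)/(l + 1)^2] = 8*(11*l - 13)/(l^4 + 4*l^3 + 6*l^2 + 4*l + 1)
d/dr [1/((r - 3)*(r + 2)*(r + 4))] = (-(r - 3)*(r + 2) - (r - 3)*(r + 4) - (r + 2)*(r + 4))/((r - 3)^2*(r + 2)^2*(r + 4)^2)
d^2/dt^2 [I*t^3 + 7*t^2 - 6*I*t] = 6*I*t + 14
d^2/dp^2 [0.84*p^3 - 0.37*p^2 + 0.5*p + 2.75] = 5.04*p - 0.74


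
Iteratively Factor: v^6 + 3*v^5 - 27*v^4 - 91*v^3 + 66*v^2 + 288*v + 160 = (v - 5)*(v^5 + 8*v^4 + 13*v^3 - 26*v^2 - 64*v - 32) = (v - 5)*(v + 4)*(v^4 + 4*v^3 - 3*v^2 - 14*v - 8) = (v - 5)*(v + 4)^2*(v^3 - 3*v - 2) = (v - 5)*(v - 2)*(v + 4)^2*(v^2 + 2*v + 1) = (v - 5)*(v - 2)*(v + 1)*(v + 4)^2*(v + 1)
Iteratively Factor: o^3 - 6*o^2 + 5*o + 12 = (o - 4)*(o^2 - 2*o - 3) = (o - 4)*(o - 3)*(o + 1)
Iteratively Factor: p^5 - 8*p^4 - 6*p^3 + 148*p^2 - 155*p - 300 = (p - 5)*(p^4 - 3*p^3 - 21*p^2 + 43*p + 60) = (p - 5)*(p - 3)*(p^3 - 21*p - 20) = (p - 5)*(p - 3)*(p + 1)*(p^2 - p - 20) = (p - 5)*(p - 3)*(p + 1)*(p + 4)*(p - 5)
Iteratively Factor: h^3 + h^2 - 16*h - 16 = (h - 4)*(h^2 + 5*h + 4) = (h - 4)*(h + 1)*(h + 4)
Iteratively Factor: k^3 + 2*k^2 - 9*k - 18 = (k + 2)*(k^2 - 9) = (k - 3)*(k + 2)*(k + 3)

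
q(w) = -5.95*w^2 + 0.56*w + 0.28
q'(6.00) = -70.84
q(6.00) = -210.56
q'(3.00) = -35.14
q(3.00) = -51.59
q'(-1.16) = 14.36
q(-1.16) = -8.38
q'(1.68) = -19.43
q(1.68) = -15.57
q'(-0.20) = 2.94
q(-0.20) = -0.07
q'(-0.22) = 3.18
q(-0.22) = -0.13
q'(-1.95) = 23.76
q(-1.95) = -23.44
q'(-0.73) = 9.25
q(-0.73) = -3.30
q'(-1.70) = 20.79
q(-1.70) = -17.87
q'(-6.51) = 78.03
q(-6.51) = -255.53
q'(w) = 0.56 - 11.9*w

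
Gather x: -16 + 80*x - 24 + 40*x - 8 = 120*x - 48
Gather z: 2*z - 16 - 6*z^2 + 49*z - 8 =-6*z^2 + 51*z - 24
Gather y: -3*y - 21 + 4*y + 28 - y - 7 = 0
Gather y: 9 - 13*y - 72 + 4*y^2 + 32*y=4*y^2 + 19*y - 63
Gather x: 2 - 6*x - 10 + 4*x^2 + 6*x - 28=4*x^2 - 36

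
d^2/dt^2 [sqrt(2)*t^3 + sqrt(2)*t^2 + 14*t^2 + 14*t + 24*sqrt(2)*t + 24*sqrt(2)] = 6*sqrt(2)*t + 2*sqrt(2) + 28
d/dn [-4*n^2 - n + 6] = -8*n - 1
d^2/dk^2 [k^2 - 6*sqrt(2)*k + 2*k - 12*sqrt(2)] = 2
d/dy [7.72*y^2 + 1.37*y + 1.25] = 15.44*y + 1.37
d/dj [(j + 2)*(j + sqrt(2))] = 2*j + sqrt(2) + 2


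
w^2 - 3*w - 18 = (w - 6)*(w + 3)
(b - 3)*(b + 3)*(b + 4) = b^3 + 4*b^2 - 9*b - 36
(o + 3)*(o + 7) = o^2 + 10*o + 21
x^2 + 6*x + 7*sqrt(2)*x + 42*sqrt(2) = (x + 6)*(x + 7*sqrt(2))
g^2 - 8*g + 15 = (g - 5)*(g - 3)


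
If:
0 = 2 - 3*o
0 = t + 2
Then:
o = 2/3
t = -2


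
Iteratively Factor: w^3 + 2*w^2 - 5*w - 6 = (w - 2)*(w^2 + 4*w + 3) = (w - 2)*(w + 1)*(w + 3)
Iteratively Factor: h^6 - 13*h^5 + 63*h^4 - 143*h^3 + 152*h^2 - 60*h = (h)*(h^5 - 13*h^4 + 63*h^3 - 143*h^2 + 152*h - 60) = h*(h - 2)*(h^4 - 11*h^3 + 41*h^2 - 61*h + 30) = h*(h - 5)*(h - 2)*(h^3 - 6*h^2 + 11*h - 6) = h*(h - 5)*(h - 3)*(h - 2)*(h^2 - 3*h + 2) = h*(h - 5)*(h - 3)*(h - 2)*(h - 1)*(h - 2)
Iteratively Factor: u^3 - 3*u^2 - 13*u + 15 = (u + 3)*(u^2 - 6*u + 5) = (u - 1)*(u + 3)*(u - 5)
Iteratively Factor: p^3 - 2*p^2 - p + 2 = (p + 1)*(p^2 - 3*p + 2) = (p - 2)*(p + 1)*(p - 1)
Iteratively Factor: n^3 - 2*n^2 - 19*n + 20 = (n - 1)*(n^2 - n - 20) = (n - 5)*(n - 1)*(n + 4)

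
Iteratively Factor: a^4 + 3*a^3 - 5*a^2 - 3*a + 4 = (a + 1)*(a^3 + 2*a^2 - 7*a + 4) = (a - 1)*(a + 1)*(a^2 + 3*a - 4) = (a - 1)^2*(a + 1)*(a + 4)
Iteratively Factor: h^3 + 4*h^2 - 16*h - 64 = (h + 4)*(h^2 - 16) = (h + 4)^2*(h - 4)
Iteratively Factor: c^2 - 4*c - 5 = (c + 1)*(c - 5)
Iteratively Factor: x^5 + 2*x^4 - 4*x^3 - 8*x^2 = (x)*(x^4 + 2*x^3 - 4*x^2 - 8*x) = x*(x - 2)*(x^3 + 4*x^2 + 4*x) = x*(x - 2)*(x + 2)*(x^2 + 2*x) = x^2*(x - 2)*(x + 2)*(x + 2)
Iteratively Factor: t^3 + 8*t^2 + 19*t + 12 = (t + 1)*(t^2 + 7*t + 12) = (t + 1)*(t + 3)*(t + 4)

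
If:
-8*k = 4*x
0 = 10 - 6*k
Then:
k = 5/3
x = -10/3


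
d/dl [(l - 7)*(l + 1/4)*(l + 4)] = 3*l^2 - 11*l/2 - 115/4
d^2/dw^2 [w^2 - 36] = 2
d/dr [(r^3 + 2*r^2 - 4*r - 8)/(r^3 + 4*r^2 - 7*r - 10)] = 2*(r^2 + r - 2)/(r^4 + 12*r^3 + 46*r^2 + 60*r + 25)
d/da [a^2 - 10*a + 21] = 2*a - 10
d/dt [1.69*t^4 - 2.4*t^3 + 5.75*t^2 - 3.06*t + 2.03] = 6.76*t^3 - 7.2*t^2 + 11.5*t - 3.06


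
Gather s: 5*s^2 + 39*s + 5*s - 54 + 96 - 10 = 5*s^2 + 44*s + 32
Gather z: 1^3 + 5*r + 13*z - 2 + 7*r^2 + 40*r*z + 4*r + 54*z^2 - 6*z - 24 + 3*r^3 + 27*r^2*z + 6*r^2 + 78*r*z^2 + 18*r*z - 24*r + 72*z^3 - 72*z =3*r^3 + 13*r^2 - 15*r + 72*z^3 + z^2*(78*r + 54) + z*(27*r^2 + 58*r - 65) - 25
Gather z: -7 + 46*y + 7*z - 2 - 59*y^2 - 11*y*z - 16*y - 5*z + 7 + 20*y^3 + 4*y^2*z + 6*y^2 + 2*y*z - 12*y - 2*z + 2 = 20*y^3 - 53*y^2 + 18*y + z*(4*y^2 - 9*y)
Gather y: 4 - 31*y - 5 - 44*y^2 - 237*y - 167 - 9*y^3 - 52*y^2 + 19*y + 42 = -9*y^3 - 96*y^2 - 249*y - 126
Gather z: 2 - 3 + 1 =0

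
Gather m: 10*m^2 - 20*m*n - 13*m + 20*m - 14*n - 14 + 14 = 10*m^2 + m*(7 - 20*n) - 14*n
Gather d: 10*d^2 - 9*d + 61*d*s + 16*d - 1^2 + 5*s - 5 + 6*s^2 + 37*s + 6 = 10*d^2 + d*(61*s + 7) + 6*s^2 + 42*s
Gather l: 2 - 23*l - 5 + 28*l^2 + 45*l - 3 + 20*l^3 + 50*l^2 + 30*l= 20*l^3 + 78*l^2 + 52*l - 6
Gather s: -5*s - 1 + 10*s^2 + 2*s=10*s^2 - 3*s - 1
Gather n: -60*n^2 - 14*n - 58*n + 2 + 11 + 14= -60*n^2 - 72*n + 27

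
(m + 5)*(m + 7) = m^2 + 12*m + 35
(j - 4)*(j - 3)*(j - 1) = j^3 - 8*j^2 + 19*j - 12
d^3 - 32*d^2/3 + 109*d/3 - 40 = (d - 5)*(d - 3)*(d - 8/3)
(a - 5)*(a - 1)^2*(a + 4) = a^4 - 3*a^3 - 17*a^2 + 39*a - 20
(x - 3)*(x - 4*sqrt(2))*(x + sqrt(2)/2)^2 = x^4 - 3*sqrt(2)*x^3 - 3*x^3 - 15*x^2/2 + 9*sqrt(2)*x^2 - 2*sqrt(2)*x + 45*x/2 + 6*sqrt(2)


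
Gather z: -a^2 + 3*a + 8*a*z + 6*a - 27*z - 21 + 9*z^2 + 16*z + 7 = -a^2 + 9*a + 9*z^2 + z*(8*a - 11) - 14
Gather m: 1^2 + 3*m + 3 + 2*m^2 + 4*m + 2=2*m^2 + 7*m + 6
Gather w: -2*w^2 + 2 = 2 - 2*w^2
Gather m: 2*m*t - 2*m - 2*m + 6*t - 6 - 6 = m*(2*t - 4) + 6*t - 12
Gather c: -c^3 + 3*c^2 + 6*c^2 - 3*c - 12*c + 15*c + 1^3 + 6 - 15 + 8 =-c^3 + 9*c^2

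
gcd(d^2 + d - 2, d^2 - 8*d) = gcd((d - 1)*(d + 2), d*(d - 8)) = 1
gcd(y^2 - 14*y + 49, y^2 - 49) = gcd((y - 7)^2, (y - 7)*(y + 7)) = y - 7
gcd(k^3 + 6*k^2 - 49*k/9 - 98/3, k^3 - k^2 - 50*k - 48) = k + 6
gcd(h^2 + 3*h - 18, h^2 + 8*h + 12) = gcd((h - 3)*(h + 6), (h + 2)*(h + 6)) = h + 6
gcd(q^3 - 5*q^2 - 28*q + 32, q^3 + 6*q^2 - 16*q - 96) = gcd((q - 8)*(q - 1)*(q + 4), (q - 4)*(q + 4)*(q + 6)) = q + 4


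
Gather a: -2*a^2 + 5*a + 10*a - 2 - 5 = -2*a^2 + 15*a - 7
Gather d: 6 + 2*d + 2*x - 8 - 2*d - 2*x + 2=0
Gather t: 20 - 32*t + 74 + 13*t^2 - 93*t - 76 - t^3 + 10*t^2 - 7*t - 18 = -t^3 + 23*t^2 - 132*t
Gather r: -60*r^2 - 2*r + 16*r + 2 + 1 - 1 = -60*r^2 + 14*r + 2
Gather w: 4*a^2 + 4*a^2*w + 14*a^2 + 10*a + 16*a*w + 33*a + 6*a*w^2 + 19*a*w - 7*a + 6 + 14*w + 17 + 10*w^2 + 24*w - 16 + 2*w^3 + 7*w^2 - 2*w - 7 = 18*a^2 + 36*a + 2*w^3 + w^2*(6*a + 17) + w*(4*a^2 + 35*a + 36)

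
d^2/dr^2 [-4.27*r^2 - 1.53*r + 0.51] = -8.54000000000000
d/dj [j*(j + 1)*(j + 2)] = 3*j^2 + 6*j + 2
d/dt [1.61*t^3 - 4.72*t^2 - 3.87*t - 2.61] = 4.83*t^2 - 9.44*t - 3.87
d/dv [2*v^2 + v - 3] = 4*v + 1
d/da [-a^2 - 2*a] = -2*a - 2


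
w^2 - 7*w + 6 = (w - 6)*(w - 1)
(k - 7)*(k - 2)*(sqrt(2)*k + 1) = sqrt(2)*k^3 - 9*sqrt(2)*k^2 + k^2 - 9*k + 14*sqrt(2)*k + 14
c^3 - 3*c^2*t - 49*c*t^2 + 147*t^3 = (c - 7*t)*(c - 3*t)*(c + 7*t)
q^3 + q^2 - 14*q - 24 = (q - 4)*(q + 2)*(q + 3)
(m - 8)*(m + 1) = m^2 - 7*m - 8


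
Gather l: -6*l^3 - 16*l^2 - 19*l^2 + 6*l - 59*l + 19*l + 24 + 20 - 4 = -6*l^3 - 35*l^2 - 34*l + 40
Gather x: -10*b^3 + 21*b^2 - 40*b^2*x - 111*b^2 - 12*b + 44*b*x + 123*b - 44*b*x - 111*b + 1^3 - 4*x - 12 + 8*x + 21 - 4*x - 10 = -10*b^3 - 40*b^2*x - 90*b^2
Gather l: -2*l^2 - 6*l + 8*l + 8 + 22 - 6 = -2*l^2 + 2*l + 24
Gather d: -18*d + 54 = 54 - 18*d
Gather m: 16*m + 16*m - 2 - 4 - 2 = 32*m - 8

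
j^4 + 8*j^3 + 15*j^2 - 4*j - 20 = (j - 1)*(j + 2)^2*(j + 5)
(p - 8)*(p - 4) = p^2 - 12*p + 32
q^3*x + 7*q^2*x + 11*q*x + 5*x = (q + 1)*(q + 5)*(q*x + x)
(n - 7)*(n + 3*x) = n^2 + 3*n*x - 7*n - 21*x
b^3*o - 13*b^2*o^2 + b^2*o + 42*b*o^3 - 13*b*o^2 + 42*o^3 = (b - 7*o)*(b - 6*o)*(b*o + o)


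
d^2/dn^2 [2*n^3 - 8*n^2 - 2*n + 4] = 12*n - 16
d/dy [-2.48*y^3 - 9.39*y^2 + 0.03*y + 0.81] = -7.44*y^2 - 18.78*y + 0.03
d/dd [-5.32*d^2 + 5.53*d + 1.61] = 5.53 - 10.64*d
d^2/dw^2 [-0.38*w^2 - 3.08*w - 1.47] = -0.760000000000000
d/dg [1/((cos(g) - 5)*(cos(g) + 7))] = 2*(cos(g) + 1)*sin(g)/((cos(g) - 5)^2*(cos(g) + 7)^2)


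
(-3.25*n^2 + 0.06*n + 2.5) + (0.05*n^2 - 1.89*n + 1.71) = -3.2*n^2 - 1.83*n + 4.21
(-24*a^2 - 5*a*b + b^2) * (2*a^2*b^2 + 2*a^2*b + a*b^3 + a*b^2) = -48*a^4*b^2 - 48*a^4*b - 34*a^3*b^3 - 34*a^3*b^2 - 3*a^2*b^4 - 3*a^2*b^3 + a*b^5 + a*b^4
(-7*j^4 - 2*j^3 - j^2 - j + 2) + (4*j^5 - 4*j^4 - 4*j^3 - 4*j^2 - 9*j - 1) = 4*j^5 - 11*j^4 - 6*j^3 - 5*j^2 - 10*j + 1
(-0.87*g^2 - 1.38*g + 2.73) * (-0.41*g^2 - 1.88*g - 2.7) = 0.3567*g^4 + 2.2014*g^3 + 3.8241*g^2 - 1.4064*g - 7.371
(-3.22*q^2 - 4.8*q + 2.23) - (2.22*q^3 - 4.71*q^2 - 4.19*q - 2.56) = -2.22*q^3 + 1.49*q^2 - 0.609999999999999*q + 4.79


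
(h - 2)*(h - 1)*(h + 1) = h^3 - 2*h^2 - h + 2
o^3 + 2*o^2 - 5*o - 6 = (o - 2)*(o + 1)*(o + 3)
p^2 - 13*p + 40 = (p - 8)*(p - 5)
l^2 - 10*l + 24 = (l - 6)*(l - 4)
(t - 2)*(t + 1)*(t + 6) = t^3 + 5*t^2 - 8*t - 12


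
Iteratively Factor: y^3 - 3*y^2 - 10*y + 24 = (y + 3)*(y^2 - 6*y + 8) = (y - 4)*(y + 3)*(y - 2)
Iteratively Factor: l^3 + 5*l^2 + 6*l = (l + 3)*(l^2 + 2*l) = (l + 2)*(l + 3)*(l)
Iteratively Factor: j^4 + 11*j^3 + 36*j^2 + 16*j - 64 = (j - 1)*(j^3 + 12*j^2 + 48*j + 64) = (j - 1)*(j + 4)*(j^2 + 8*j + 16) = (j - 1)*(j + 4)^2*(j + 4)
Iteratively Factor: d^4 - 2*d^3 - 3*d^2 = (d + 1)*(d^3 - 3*d^2) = d*(d + 1)*(d^2 - 3*d) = d*(d - 3)*(d + 1)*(d)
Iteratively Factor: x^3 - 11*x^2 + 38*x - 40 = (x - 5)*(x^2 - 6*x + 8) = (x - 5)*(x - 2)*(x - 4)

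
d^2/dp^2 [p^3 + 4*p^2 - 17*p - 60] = 6*p + 8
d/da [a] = 1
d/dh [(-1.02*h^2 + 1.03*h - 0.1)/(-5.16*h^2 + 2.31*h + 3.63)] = (2.9586*h^2 - 8.4372*h + 3.9699)/(26.6256*h^4 - 23.8392*h^3 - 32.1255*h^2 + 16.7706*h + 13.1769)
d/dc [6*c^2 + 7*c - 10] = 12*c + 7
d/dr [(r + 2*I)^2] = 2*r + 4*I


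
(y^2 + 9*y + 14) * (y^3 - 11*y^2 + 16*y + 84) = y^5 - 2*y^4 - 69*y^3 + 74*y^2 + 980*y + 1176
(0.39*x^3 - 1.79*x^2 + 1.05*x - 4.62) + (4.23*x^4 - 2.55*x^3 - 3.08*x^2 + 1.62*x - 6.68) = 4.23*x^4 - 2.16*x^3 - 4.87*x^2 + 2.67*x - 11.3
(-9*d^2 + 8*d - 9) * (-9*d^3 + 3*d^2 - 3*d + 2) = 81*d^5 - 99*d^4 + 132*d^3 - 69*d^2 + 43*d - 18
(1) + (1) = 2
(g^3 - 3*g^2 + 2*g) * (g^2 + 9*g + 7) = g^5 + 6*g^4 - 18*g^3 - 3*g^2 + 14*g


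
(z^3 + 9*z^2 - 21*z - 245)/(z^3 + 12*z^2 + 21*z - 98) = (z - 5)/(z - 2)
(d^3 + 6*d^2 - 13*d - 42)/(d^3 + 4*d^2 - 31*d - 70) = (d - 3)/(d - 5)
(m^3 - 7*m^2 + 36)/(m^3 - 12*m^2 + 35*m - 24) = (m^2 - 4*m - 12)/(m^2 - 9*m + 8)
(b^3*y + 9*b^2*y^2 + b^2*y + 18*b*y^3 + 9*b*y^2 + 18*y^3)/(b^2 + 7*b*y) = y*(b^3 + 9*b^2*y + b^2 + 18*b*y^2 + 9*b*y + 18*y^2)/(b*(b + 7*y))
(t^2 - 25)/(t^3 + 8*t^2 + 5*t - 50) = (t - 5)/(t^2 + 3*t - 10)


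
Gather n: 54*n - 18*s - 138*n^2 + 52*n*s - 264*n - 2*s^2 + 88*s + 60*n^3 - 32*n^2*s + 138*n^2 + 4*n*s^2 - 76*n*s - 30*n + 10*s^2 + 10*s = 60*n^3 - 32*n^2*s + n*(4*s^2 - 24*s - 240) + 8*s^2 + 80*s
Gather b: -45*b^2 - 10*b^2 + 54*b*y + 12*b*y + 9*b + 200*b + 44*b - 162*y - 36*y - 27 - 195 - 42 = -55*b^2 + b*(66*y + 253) - 198*y - 264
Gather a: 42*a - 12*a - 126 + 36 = 30*a - 90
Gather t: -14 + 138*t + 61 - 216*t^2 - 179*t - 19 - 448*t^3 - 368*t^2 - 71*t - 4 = -448*t^3 - 584*t^2 - 112*t + 24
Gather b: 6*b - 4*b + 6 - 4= 2*b + 2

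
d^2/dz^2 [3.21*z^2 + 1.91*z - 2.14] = 6.42000000000000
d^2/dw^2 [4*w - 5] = 0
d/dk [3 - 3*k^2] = -6*k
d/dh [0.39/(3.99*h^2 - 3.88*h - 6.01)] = (1.5132 - 3.1122*h)/(-3.99*h^2 + 3.88*h + 6.01)^2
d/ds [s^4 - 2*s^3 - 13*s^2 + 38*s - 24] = 4*s^3 - 6*s^2 - 26*s + 38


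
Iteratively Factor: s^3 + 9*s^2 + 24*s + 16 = (s + 4)*(s^2 + 5*s + 4) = (s + 1)*(s + 4)*(s + 4)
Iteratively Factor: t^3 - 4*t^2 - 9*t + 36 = (t - 4)*(t^2 - 9) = (t - 4)*(t - 3)*(t + 3)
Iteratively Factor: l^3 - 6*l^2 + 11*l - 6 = (l - 2)*(l^2 - 4*l + 3) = (l - 3)*(l - 2)*(l - 1)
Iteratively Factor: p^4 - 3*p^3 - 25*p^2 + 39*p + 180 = (p - 5)*(p^3 + 2*p^2 - 15*p - 36) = (p - 5)*(p - 4)*(p^2 + 6*p + 9) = (p - 5)*(p - 4)*(p + 3)*(p + 3)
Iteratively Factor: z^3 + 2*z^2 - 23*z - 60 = (z + 3)*(z^2 - z - 20) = (z + 3)*(z + 4)*(z - 5)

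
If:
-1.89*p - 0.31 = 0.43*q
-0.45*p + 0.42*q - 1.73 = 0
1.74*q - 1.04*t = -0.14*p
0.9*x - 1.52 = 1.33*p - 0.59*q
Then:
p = -0.89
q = 3.17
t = 5.19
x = -1.70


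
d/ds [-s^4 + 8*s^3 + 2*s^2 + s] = -4*s^3 + 24*s^2 + 4*s + 1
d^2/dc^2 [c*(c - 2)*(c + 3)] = 6*c + 2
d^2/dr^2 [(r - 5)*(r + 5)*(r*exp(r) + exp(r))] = (r^3 + 7*r^2 - 15*r - 73)*exp(r)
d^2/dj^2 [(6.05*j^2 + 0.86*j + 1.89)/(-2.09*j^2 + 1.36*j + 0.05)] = (-41.906172*j^3 - 53.327604*j^2 + 31.693596*j - 7.299788)/(9.129329*j^6 - 17.821848*j^5 + 10.941777*j^4 - 1.662736*j^3 - 0.261765*j^2 - 0.0102*j - 0.000125)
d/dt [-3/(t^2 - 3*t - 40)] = 3*(2*t - 3)/(-t^2 + 3*t + 40)^2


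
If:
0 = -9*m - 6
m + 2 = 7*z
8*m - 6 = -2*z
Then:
No Solution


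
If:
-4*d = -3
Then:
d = 3/4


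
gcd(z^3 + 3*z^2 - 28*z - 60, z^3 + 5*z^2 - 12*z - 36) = z^2 + 8*z + 12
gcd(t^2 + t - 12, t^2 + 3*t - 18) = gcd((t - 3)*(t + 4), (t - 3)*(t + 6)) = t - 3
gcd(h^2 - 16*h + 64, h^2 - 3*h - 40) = h - 8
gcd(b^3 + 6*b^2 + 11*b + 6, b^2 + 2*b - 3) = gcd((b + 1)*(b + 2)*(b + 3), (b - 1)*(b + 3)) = b + 3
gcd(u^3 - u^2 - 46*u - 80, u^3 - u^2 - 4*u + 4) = u + 2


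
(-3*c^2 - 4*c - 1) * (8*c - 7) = -24*c^3 - 11*c^2 + 20*c + 7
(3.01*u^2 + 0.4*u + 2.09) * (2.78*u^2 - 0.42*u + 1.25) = 8.3678*u^4 - 0.1522*u^3 + 9.4047*u^2 - 0.3778*u + 2.6125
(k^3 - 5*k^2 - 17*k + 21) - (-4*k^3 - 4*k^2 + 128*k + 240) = 5*k^3 - k^2 - 145*k - 219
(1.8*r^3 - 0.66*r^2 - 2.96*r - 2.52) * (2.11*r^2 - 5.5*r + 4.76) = 3.798*r^5 - 11.2926*r^4 + 5.9524*r^3 + 7.8212*r^2 - 0.2296*r - 11.9952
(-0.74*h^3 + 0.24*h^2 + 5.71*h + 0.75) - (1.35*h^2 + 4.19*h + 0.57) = -0.74*h^3 - 1.11*h^2 + 1.52*h + 0.18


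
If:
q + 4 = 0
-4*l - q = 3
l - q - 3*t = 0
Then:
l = 1/4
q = -4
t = 17/12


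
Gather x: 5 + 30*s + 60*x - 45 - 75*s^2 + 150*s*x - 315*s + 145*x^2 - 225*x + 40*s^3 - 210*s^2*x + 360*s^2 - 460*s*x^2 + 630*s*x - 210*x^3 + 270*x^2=40*s^3 + 285*s^2 - 285*s - 210*x^3 + x^2*(415 - 460*s) + x*(-210*s^2 + 780*s - 165) - 40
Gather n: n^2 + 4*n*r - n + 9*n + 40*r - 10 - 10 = n^2 + n*(4*r + 8) + 40*r - 20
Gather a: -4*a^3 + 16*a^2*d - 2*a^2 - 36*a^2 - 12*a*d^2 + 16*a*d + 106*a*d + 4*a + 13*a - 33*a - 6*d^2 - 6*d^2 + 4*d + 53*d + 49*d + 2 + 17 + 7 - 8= -4*a^3 + a^2*(16*d - 38) + a*(-12*d^2 + 122*d - 16) - 12*d^2 + 106*d + 18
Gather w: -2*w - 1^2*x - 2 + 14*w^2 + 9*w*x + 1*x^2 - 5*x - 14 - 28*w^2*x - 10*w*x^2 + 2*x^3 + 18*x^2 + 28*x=w^2*(14 - 28*x) + w*(-10*x^2 + 9*x - 2) + 2*x^3 + 19*x^2 + 22*x - 16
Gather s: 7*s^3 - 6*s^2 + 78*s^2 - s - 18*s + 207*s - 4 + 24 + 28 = 7*s^3 + 72*s^2 + 188*s + 48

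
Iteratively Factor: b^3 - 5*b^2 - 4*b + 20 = (b - 2)*(b^2 - 3*b - 10) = (b - 5)*(b - 2)*(b + 2)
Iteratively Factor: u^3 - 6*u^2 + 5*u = (u - 5)*(u^2 - u) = u*(u - 5)*(u - 1)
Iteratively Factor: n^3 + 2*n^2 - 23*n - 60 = (n - 5)*(n^2 + 7*n + 12) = (n - 5)*(n + 3)*(n + 4)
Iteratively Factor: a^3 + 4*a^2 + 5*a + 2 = (a + 1)*(a^2 + 3*a + 2) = (a + 1)^2*(a + 2)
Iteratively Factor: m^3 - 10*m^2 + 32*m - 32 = (m - 4)*(m^2 - 6*m + 8) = (m - 4)^2*(m - 2)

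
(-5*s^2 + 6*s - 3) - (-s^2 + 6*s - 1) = -4*s^2 - 2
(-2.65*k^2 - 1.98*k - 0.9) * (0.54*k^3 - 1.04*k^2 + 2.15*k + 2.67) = -1.431*k^5 + 1.6868*k^4 - 4.1243*k^3 - 10.3965*k^2 - 7.2216*k - 2.403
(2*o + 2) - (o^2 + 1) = -o^2 + 2*o + 1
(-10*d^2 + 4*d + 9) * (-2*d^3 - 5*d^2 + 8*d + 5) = 20*d^5 + 42*d^4 - 118*d^3 - 63*d^2 + 92*d + 45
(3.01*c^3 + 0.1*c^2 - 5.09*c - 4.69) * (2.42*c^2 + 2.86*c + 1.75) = 7.2842*c^5 + 8.8506*c^4 - 6.7643*c^3 - 25.7322*c^2 - 22.3209*c - 8.2075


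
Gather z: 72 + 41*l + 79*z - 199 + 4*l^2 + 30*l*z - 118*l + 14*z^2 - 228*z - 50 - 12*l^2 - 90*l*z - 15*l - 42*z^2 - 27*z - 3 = -8*l^2 - 92*l - 28*z^2 + z*(-60*l - 176) - 180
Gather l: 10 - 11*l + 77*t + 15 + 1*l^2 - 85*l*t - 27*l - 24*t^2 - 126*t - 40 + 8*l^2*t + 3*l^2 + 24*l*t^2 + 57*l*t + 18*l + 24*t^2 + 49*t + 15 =l^2*(8*t + 4) + l*(24*t^2 - 28*t - 20)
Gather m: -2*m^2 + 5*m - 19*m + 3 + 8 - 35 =-2*m^2 - 14*m - 24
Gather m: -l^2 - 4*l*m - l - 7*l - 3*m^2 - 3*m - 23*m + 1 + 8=-l^2 - 8*l - 3*m^2 + m*(-4*l - 26) + 9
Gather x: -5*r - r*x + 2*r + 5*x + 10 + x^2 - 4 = -3*r + x^2 + x*(5 - r) + 6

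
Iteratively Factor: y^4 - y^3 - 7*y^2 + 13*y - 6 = (y - 1)*(y^3 - 7*y + 6) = (y - 1)*(y + 3)*(y^2 - 3*y + 2) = (y - 2)*(y - 1)*(y + 3)*(y - 1)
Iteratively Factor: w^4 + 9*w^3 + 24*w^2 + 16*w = (w + 4)*(w^3 + 5*w^2 + 4*w) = (w + 1)*(w + 4)*(w^2 + 4*w) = w*(w + 1)*(w + 4)*(w + 4)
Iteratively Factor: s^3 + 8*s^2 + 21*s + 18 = (s + 3)*(s^2 + 5*s + 6) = (s + 2)*(s + 3)*(s + 3)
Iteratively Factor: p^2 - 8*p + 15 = (p - 5)*(p - 3)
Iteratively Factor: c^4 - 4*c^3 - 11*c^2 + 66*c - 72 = (c - 2)*(c^3 - 2*c^2 - 15*c + 36) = (c - 3)*(c - 2)*(c^2 + c - 12) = (c - 3)^2*(c - 2)*(c + 4)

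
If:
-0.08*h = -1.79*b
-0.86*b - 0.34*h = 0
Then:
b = 0.00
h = 0.00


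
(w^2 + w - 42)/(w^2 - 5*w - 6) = (w + 7)/(w + 1)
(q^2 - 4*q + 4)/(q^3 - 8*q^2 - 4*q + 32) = (q - 2)/(q^2 - 6*q - 16)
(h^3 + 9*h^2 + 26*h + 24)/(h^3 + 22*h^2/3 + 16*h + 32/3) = 3*(h + 3)/(3*h + 4)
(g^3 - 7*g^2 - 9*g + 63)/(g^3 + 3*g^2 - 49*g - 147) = (g - 3)/(g + 7)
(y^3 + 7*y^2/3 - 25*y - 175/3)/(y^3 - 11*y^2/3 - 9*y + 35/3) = (y + 5)/(y - 1)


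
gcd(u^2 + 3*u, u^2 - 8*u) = u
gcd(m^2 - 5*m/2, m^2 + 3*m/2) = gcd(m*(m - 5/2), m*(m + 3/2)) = m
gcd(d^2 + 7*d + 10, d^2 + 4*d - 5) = d + 5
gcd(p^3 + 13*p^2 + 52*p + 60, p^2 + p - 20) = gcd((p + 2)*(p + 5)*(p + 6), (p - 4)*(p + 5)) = p + 5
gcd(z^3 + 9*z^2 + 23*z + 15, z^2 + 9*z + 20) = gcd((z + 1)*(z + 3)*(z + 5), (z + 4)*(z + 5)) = z + 5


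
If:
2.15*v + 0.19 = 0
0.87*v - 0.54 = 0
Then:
No Solution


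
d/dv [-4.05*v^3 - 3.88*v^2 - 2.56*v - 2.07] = -12.15*v^2 - 7.76*v - 2.56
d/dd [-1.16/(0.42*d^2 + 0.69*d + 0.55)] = (0.9744*d + 0.8004)/(0.42*d^2 + 0.69*d + 0.55)^2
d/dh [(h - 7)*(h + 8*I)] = 2*h - 7 + 8*I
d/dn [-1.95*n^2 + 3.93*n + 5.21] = 3.93 - 3.9*n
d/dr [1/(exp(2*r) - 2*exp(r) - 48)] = 2*(1 - exp(r))*exp(r)/(-exp(2*r) + 2*exp(r) + 48)^2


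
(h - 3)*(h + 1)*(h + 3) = h^3 + h^2 - 9*h - 9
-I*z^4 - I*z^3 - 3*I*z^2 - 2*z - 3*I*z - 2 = (z - I)^2*(z + 2*I)*(-I*z - I)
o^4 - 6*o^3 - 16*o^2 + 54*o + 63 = (o - 7)*(o - 3)*(o + 1)*(o + 3)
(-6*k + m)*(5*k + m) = -30*k^2 - k*m + m^2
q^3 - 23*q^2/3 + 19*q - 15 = (q - 3)^2*(q - 5/3)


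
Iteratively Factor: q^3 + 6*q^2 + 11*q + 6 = (q + 2)*(q^2 + 4*q + 3) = (q + 2)*(q + 3)*(q + 1)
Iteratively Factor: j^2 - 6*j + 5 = (j - 5)*(j - 1)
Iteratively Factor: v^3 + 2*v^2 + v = (v)*(v^2 + 2*v + 1) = v*(v + 1)*(v + 1)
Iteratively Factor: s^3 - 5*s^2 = (s - 5)*(s^2) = s*(s - 5)*(s)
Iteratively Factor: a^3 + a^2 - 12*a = (a)*(a^2 + a - 12) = a*(a - 3)*(a + 4)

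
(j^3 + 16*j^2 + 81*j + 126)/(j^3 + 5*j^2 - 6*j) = (j^2 + 10*j + 21)/(j*(j - 1))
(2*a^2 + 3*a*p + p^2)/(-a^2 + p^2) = (2*a + p)/(-a + p)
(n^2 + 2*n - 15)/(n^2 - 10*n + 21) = (n + 5)/(n - 7)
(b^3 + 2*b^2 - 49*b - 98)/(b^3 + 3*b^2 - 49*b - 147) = (b + 2)/(b + 3)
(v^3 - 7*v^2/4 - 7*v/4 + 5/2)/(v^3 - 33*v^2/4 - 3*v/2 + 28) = (4*v^2 + v - 5)/(4*v^2 - 25*v - 56)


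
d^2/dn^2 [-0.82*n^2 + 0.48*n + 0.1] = -1.64000000000000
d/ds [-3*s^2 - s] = -6*s - 1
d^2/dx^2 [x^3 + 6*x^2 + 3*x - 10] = 6*x + 12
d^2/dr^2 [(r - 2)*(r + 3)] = 2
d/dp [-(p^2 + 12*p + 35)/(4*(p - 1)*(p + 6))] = (7*p^2 + 82*p + 247)/(4*(p^4 + 10*p^3 + 13*p^2 - 60*p + 36))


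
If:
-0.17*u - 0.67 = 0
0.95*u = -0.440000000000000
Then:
No Solution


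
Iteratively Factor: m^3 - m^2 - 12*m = (m + 3)*(m^2 - 4*m) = (m - 4)*(m + 3)*(m)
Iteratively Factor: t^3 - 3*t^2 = (t - 3)*(t^2) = t*(t - 3)*(t)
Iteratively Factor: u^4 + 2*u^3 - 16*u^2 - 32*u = (u - 4)*(u^3 + 6*u^2 + 8*u) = (u - 4)*(u + 2)*(u^2 + 4*u) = u*(u - 4)*(u + 2)*(u + 4)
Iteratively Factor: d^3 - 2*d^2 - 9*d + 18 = (d - 3)*(d^2 + d - 6) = (d - 3)*(d + 3)*(d - 2)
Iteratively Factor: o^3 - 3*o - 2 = (o - 2)*(o^2 + 2*o + 1) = (o - 2)*(o + 1)*(o + 1)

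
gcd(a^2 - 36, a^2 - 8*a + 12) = a - 6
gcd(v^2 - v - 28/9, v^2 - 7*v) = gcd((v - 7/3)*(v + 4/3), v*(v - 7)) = 1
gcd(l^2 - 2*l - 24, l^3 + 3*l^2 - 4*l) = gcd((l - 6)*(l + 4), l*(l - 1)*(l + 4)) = l + 4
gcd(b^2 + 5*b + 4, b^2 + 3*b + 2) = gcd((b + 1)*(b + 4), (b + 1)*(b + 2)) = b + 1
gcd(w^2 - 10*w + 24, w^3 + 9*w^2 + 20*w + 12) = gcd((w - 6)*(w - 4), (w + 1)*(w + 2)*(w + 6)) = 1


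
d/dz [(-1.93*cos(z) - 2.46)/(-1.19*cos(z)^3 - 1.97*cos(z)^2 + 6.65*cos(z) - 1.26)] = (4.5934*cos(z)^3 + 12.5843*cos(z)^2 + 9.6924*cos(z) - 18.7908)*sin(z)/(1.4161*cos(z)^6 + 4.6886*cos(z)^5 - 11.9461*cos(z)^4 - 23.2022*cos(z)^3 + 49.1869*cos(z)^2 - 16.758*cos(z) + 1.5876)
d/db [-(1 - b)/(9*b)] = 1/(9*b^2)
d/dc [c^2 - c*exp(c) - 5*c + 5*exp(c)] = -c*exp(c) + 2*c + 4*exp(c) - 5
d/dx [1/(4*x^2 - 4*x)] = (1 - 2*x)/(4*x^2*(x - 1)^2)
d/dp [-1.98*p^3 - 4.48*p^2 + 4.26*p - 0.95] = -5.94*p^2 - 8.96*p + 4.26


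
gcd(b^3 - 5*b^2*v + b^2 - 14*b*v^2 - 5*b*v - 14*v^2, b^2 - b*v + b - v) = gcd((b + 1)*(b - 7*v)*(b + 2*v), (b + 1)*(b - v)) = b + 1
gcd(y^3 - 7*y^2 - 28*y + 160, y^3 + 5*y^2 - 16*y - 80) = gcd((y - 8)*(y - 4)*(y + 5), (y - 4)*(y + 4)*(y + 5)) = y^2 + y - 20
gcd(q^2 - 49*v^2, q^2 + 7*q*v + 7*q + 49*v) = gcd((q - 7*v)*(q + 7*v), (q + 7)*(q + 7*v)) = q + 7*v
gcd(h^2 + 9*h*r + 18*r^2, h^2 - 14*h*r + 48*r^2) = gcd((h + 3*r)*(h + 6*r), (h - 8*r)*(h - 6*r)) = 1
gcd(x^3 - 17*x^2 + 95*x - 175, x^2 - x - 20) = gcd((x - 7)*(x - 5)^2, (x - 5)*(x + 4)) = x - 5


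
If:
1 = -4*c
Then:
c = -1/4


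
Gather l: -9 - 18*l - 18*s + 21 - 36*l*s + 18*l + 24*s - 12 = -36*l*s + 6*s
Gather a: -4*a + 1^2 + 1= 2 - 4*a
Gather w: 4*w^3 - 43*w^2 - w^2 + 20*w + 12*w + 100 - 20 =4*w^3 - 44*w^2 + 32*w + 80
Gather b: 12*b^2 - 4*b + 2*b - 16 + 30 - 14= 12*b^2 - 2*b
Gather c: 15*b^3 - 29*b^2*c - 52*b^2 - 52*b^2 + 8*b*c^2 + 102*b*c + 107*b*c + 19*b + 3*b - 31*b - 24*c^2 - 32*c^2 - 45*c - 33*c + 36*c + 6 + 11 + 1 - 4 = 15*b^3 - 104*b^2 - 9*b + c^2*(8*b - 56) + c*(-29*b^2 + 209*b - 42) + 14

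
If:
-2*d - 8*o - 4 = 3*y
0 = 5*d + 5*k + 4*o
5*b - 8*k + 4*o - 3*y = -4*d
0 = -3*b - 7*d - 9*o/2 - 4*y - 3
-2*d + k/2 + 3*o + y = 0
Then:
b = 16556/16265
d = -6788/16265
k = 9084/16265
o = -574/3253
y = -9508/16265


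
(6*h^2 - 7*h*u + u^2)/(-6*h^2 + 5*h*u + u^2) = (-6*h + u)/(6*h + u)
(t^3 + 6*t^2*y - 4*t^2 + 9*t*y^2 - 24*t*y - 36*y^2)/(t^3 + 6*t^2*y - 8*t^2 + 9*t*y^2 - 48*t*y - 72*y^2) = (t - 4)/(t - 8)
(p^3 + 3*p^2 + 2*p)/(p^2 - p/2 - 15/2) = 2*p*(p^2 + 3*p + 2)/(2*p^2 - p - 15)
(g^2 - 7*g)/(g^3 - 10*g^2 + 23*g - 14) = g/(g^2 - 3*g + 2)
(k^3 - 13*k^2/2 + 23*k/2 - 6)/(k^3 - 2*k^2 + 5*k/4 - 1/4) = 2*(2*k^2 - 11*k + 12)/(4*k^2 - 4*k + 1)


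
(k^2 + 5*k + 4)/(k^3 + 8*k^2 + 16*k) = (k + 1)/(k*(k + 4))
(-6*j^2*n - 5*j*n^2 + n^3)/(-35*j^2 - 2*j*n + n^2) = n*(6*j^2 + 5*j*n - n^2)/(35*j^2 + 2*j*n - n^2)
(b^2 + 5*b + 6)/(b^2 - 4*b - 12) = (b + 3)/(b - 6)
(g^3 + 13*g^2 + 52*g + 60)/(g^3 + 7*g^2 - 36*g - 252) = (g^2 + 7*g + 10)/(g^2 + g - 42)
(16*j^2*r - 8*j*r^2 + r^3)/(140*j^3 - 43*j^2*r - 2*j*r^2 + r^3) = r*(-4*j + r)/(-35*j^2 + 2*j*r + r^2)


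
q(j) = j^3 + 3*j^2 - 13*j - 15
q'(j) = 3*j^2 + 6*j - 13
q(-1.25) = 3.98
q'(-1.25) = -15.81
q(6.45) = 294.29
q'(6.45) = 150.51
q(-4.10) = 19.81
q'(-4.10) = 12.83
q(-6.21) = -58.06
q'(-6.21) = 65.43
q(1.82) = -22.69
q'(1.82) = 7.86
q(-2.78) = 22.84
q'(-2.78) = -6.49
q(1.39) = -24.59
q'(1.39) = 1.14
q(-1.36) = 5.71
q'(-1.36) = -15.61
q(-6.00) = -45.00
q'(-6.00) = 59.00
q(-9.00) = -384.00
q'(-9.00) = 176.00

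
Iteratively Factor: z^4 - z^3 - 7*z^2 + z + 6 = (z + 1)*(z^3 - 2*z^2 - 5*z + 6) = (z + 1)*(z + 2)*(z^2 - 4*z + 3) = (z - 3)*(z + 1)*(z + 2)*(z - 1)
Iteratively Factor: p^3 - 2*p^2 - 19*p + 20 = (p - 1)*(p^2 - p - 20) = (p - 1)*(p + 4)*(p - 5)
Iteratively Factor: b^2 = (b)*(b)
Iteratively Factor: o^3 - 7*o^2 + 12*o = (o - 3)*(o^2 - 4*o) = o*(o - 3)*(o - 4)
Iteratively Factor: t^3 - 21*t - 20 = (t + 4)*(t^2 - 4*t - 5) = (t + 1)*(t + 4)*(t - 5)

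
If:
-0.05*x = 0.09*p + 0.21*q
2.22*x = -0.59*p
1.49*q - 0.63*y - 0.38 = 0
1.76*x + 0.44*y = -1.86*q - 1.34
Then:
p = 0.70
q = -0.26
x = -0.19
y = -1.21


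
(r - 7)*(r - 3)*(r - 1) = r^3 - 11*r^2 + 31*r - 21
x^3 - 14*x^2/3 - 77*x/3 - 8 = (x - 8)*(x + 1/3)*(x + 3)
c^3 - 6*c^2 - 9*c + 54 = (c - 6)*(c - 3)*(c + 3)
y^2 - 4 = (y - 2)*(y + 2)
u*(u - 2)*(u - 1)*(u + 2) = u^4 - u^3 - 4*u^2 + 4*u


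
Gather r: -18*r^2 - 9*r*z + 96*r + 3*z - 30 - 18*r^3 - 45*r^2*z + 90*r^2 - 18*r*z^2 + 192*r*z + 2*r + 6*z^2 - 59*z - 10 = -18*r^3 + r^2*(72 - 45*z) + r*(-18*z^2 + 183*z + 98) + 6*z^2 - 56*z - 40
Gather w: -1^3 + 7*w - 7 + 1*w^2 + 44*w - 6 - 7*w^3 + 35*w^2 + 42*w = -7*w^3 + 36*w^2 + 93*w - 14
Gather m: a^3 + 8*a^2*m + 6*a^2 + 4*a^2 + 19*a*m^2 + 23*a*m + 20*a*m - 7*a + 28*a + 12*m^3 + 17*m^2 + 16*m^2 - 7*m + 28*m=a^3 + 10*a^2 + 21*a + 12*m^3 + m^2*(19*a + 33) + m*(8*a^2 + 43*a + 21)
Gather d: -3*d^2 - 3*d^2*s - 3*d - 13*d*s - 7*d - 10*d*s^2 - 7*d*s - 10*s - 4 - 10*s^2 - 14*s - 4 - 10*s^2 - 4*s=d^2*(-3*s - 3) + d*(-10*s^2 - 20*s - 10) - 20*s^2 - 28*s - 8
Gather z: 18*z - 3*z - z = 14*z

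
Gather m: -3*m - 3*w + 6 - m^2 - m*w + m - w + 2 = -m^2 + m*(-w - 2) - 4*w + 8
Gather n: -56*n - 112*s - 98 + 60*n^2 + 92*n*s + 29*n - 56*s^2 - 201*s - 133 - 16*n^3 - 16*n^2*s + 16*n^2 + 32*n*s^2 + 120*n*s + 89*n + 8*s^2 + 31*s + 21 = -16*n^3 + n^2*(76 - 16*s) + n*(32*s^2 + 212*s + 62) - 48*s^2 - 282*s - 210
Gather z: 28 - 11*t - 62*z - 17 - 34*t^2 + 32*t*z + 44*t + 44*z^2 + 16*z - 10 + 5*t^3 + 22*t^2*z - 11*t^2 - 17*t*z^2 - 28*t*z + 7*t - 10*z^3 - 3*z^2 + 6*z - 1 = 5*t^3 - 45*t^2 + 40*t - 10*z^3 + z^2*(41 - 17*t) + z*(22*t^2 + 4*t - 40)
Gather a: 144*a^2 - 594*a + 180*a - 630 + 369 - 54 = 144*a^2 - 414*a - 315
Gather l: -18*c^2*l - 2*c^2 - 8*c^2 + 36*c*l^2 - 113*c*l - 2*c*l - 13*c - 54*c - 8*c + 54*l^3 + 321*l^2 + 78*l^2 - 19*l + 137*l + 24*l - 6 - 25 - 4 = -10*c^2 - 75*c + 54*l^3 + l^2*(36*c + 399) + l*(-18*c^2 - 115*c + 142) - 35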